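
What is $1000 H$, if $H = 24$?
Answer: $24000$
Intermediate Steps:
$1000 H = 1000 \cdot 24 = 24000$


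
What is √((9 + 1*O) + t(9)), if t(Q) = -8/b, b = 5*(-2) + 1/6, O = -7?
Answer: √9794/59 ≈ 1.6774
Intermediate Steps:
b = -59/6 (b = -10 + ⅙ = -59/6 ≈ -9.8333)
t(Q) = 48/59 (t(Q) = -8/(-59/6) = -8*(-6/59) = 48/59)
√((9 + 1*O) + t(9)) = √((9 + 1*(-7)) + 48/59) = √((9 - 7) + 48/59) = √(2 + 48/59) = √(166/59) = √9794/59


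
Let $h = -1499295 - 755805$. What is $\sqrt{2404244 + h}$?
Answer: $2 \sqrt{37286} \approx 386.19$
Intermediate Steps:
$h = -2255100$
$\sqrt{2404244 + h} = \sqrt{2404244 - 2255100} = \sqrt{149144} = 2 \sqrt{37286}$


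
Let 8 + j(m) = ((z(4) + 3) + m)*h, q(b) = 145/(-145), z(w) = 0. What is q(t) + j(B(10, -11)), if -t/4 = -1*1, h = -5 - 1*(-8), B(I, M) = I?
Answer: 30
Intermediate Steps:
h = 3 (h = -5 + 8 = 3)
t = 4 (t = -(-4) = -4*(-1) = 4)
q(b) = -1 (q(b) = 145*(-1/145) = -1)
j(m) = 1 + 3*m (j(m) = -8 + ((0 + 3) + m)*3 = -8 + (3 + m)*3 = -8 + (9 + 3*m) = 1 + 3*m)
q(t) + j(B(10, -11)) = -1 + (1 + 3*10) = -1 + (1 + 30) = -1 + 31 = 30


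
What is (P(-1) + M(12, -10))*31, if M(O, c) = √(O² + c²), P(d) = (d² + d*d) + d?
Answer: 31 + 62*√61 ≈ 515.24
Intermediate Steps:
P(d) = d + 2*d² (P(d) = (d² + d²) + d = 2*d² + d = d + 2*d²)
(P(-1) + M(12, -10))*31 = (-(1 + 2*(-1)) + √(12² + (-10)²))*31 = (-(1 - 2) + √(144 + 100))*31 = (-1*(-1) + √244)*31 = (1 + 2*√61)*31 = 31 + 62*√61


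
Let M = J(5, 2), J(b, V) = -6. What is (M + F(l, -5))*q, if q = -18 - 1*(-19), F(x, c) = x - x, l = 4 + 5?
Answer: -6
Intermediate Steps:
l = 9
F(x, c) = 0
q = 1 (q = -18 + 19 = 1)
M = -6
(M + F(l, -5))*q = (-6 + 0)*1 = -6*1 = -6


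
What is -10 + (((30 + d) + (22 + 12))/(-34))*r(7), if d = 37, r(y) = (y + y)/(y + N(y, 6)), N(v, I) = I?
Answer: -2917/221 ≈ -13.199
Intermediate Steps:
r(y) = 2*y/(6 + y) (r(y) = (y + y)/(y + 6) = (2*y)/(6 + y) = 2*y/(6 + y))
-10 + (((30 + d) + (22 + 12))/(-34))*r(7) = -10 + (((30 + 37) + (22 + 12))/(-34))*(2*7/(6 + 7)) = -10 + ((67 + 34)*(-1/34))*(2*7/13) = -10 + (101*(-1/34))*(2*7*(1/13)) = -10 - 101/34*14/13 = -10 - 707/221 = -2917/221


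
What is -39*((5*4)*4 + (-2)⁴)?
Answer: -3744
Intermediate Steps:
-39*((5*4)*4 + (-2)⁴) = -39*(20*4 + 16) = -39*(80 + 16) = -39*96 = -3744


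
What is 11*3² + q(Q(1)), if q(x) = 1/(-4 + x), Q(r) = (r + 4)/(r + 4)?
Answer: 296/3 ≈ 98.667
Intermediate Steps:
Q(r) = 1 (Q(r) = (4 + r)/(4 + r) = 1)
11*3² + q(Q(1)) = 11*3² + 1/(-4 + 1) = 11*9 + 1/(-3) = 99 - ⅓ = 296/3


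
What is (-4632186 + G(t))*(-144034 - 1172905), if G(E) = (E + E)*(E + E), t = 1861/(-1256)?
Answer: 2405858677744264717/394384 ≈ 6.1003e+12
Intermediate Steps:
t = -1861/1256 (t = 1861*(-1/1256) = -1861/1256 ≈ -1.4817)
G(E) = 4*E² (G(E) = (2*E)*(2*E) = 4*E²)
(-4632186 + G(t))*(-144034 - 1172905) = (-4632186 + 4*(-1861/1256)²)*(-144034 - 1172905) = (-4632186 + 4*(3463321/1577536))*(-1316939) = (-4632186 + 3463321/394384)*(-1316939) = -1826856580103/394384*(-1316939) = 2405858677744264717/394384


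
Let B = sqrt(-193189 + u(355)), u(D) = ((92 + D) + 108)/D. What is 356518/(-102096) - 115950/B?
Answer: -178259/51048 + 57975*I*sqrt(243464467)/3429077 ≈ -3.492 + 263.8*I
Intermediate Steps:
u(D) = (200 + D)/D
B = 2*I*sqrt(243464467)/71 (B = sqrt(-193189 + (200 + 355)/355) = sqrt(-193189 + (1/355)*555) = sqrt(-193189 + 111/71) = sqrt(-13716308/71) = 2*I*sqrt(243464467)/71 ≈ 439.53*I)
356518/(-102096) - 115950/B = 356518/(-102096) - 115950*(-I*sqrt(243464467)/6858154) = 356518*(-1/102096) - (-57975)*I*sqrt(243464467)/3429077 = -178259/51048 + 57975*I*sqrt(243464467)/3429077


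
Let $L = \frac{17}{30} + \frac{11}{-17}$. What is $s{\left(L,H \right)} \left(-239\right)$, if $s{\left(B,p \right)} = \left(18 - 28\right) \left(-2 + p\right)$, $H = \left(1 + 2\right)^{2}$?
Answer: $16730$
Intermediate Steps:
$L = - \frac{41}{510}$ ($L = 17 \cdot \frac{1}{30} + 11 \left(- \frac{1}{17}\right) = \frac{17}{30} - \frac{11}{17} = - \frac{41}{510} \approx -0.080392$)
$H = 9$ ($H = 3^{2} = 9$)
$s{\left(B,p \right)} = 20 - 10 p$ ($s{\left(B,p \right)} = - 10 \left(-2 + p\right) = 20 - 10 p$)
$s{\left(L,H \right)} \left(-239\right) = \left(20 - 90\right) \left(-239\right) = \left(-70\right) \left(-239\right) = 16730$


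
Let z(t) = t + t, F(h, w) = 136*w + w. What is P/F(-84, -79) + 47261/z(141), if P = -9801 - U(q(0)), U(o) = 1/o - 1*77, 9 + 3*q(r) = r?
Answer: 171415959/1017362 ≈ 168.49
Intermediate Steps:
q(r) = -3 + r/3
U(o) = -77 + 1/o (U(o) = 1/o - 77 = -77 + 1/o)
P = -29171/3 (P = -9801 - (-77 + 1/(-3 + (⅓)*0)) = -9801 - (-77 + 1/(-3 + 0)) = -9801 - (-77 + 1/(-3)) = -9801 - (-77 - ⅓) = -9801 - 1*(-232/3) = -9801 + 232/3 = -29171/3 ≈ -9723.7)
F(h, w) = 137*w
z(t) = 2*t
P/F(-84, -79) + 47261/z(141) = -29171/(3*(137*(-79))) + 47261/((2*141)) = -29171/3/(-10823) + 47261/282 = -29171/3*(-1/10823) + 47261*(1/282) = 29171/32469 + 47261/282 = 171415959/1017362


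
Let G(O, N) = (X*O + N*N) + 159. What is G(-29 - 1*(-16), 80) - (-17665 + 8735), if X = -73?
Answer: 16438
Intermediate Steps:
G(O, N) = 159 + N² - 73*O (G(O, N) = (-73*O + N*N) + 159 = (-73*O + N²) + 159 = (N² - 73*O) + 159 = 159 + N² - 73*O)
G(-29 - 1*(-16), 80) - (-17665 + 8735) = (159 + 80² - 73*(-29 - 1*(-16))) - (-17665 + 8735) = (159 + 6400 - 73*(-29 + 16)) - 1*(-8930) = (159 + 6400 - 73*(-13)) + 8930 = (159 + 6400 + 949) + 8930 = 7508 + 8930 = 16438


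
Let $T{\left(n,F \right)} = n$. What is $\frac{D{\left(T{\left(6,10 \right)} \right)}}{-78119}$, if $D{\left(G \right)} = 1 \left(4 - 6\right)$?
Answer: $\frac{2}{78119} \approx 2.5602 \cdot 10^{-5}$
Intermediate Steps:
$D{\left(G \right)} = -2$ ($D{\left(G \right)} = 1 \left(-2\right) = -2$)
$\frac{D{\left(T{\left(6,10 \right)} \right)}}{-78119} = - \frac{2}{-78119} = \left(-2\right) \left(- \frac{1}{78119}\right) = \frac{2}{78119}$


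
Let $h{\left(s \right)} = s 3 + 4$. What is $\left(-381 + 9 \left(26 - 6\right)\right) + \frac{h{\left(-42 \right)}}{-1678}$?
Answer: $- \frac{168578}{839} \approx -200.93$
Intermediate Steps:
$h{\left(s \right)} = 4 + 3 s$ ($h{\left(s \right)} = 3 s + 4 = 4 + 3 s$)
$\left(-381 + 9 \left(26 - 6\right)\right) + \frac{h{\left(-42 \right)}}{-1678} = \left(-381 + 9 \left(26 - 6\right)\right) + \frac{4 + 3 \left(-42\right)}{-1678} = \left(-381 + 9 \cdot 20\right) + \left(4 - 126\right) \left(- \frac{1}{1678}\right) = \left(-381 + 180\right) - - \frac{61}{839} = -201 + \frac{61}{839} = - \frac{168578}{839}$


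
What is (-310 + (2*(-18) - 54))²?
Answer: 160000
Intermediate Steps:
(-310 + (2*(-18) - 54))² = (-310 + (-36 - 54))² = (-310 - 90)² = (-400)² = 160000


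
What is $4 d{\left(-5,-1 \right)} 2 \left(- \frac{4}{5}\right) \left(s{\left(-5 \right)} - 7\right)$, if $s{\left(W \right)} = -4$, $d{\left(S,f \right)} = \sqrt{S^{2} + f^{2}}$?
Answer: $\frac{352 \sqrt{26}}{5} \approx 358.97$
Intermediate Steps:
$4 d{\left(-5,-1 \right)} 2 \left(- \frac{4}{5}\right) \left(s{\left(-5 \right)} - 7\right) = 4 \sqrt{\left(-5\right)^{2} + \left(-1\right)^{2}} \cdot 2 \left(- \frac{4}{5}\right) \left(-4 - 7\right) = 4 \sqrt{25 + 1} \cdot 2 \left(\left(-4\right) \frac{1}{5}\right) \left(-11\right) = 4 \sqrt{26} \cdot 2 \left(- \frac{4}{5}\right) \left(-11\right) = 8 \sqrt{26} \left(- \frac{4}{5}\right) \left(-11\right) = - \frac{32 \sqrt{26}}{5} \left(-11\right) = \frac{352 \sqrt{26}}{5}$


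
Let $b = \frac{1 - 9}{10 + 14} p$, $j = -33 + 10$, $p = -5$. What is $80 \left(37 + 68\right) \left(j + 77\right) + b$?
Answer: $\frac{1360805}{3} \approx 4.536 \cdot 10^{5}$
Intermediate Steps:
$j = -23$
$b = \frac{5}{3}$ ($b = \frac{1 - 9}{10 + 14} \left(-5\right) = - \frac{8}{24} \left(-5\right) = \left(-8\right) \frac{1}{24} \left(-5\right) = \left(- \frac{1}{3}\right) \left(-5\right) = \frac{5}{3} \approx 1.6667$)
$80 \left(37 + 68\right) \left(j + 77\right) + b = 80 \left(37 + 68\right) \left(-23 + 77\right) + \frac{5}{3} = 80 \cdot 105 \cdot 54 + \frac{5}{3} = 80 \cdot 5670 + \frac{5}{3} = 453600 + \frac{5}{3} = \frac{1360805}{3}$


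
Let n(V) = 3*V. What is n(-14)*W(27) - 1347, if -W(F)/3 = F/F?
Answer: -1221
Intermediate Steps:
W(F) = -3 (W(F) = -3*F/F = -3*1 = -3)
n(-14)*W(27) - 1347 = (3*(-14))*(-3) - 1347 = -42*(-3) - 1347 = 126 - 1347 = -1221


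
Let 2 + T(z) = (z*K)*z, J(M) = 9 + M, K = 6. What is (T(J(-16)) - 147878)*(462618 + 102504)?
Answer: -83404095492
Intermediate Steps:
T(z) = -2 + 6*z² (T(z) = -2 + (z*6)*z = -2 + (6*z)*z = -2 + 6*z²)
(T(J(-16)) - 147878)*(462618 + 102504) = ((-2 + 6*(9 - 16)²) - 147878)*(462618 + 102504) = ((-2 + 6*(-7)²) - 147878)*565122 = ((-2 + 6*49) - 147878)*565122 = ((-2 + 294) - 147878)*565122 = (292 - 147878)*565122 = -147586*565122 = -83404095492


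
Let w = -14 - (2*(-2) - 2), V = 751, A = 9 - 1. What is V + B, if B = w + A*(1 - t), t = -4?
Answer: 783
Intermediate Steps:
A = 8
w = -8 (w = -14 - (-4 - 2) = -14 - 1*(-6) = -14 + 6 = -8)
B = 32 (B = -8 + 8*(1 - 1*(-4)) = -8 + 8*(1 + 4) = -8 + 8*5 = -8 + 40 = 32)
V + B = 751 + 32 = 783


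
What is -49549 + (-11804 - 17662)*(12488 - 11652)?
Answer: -24683125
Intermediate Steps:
-49549 + (-11804 - 17662)*(12488 - 11652) = -49549 - 29466*836 = -49549 - 24633576 = -24683125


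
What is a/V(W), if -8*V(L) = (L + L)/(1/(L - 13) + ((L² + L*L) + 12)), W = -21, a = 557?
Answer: 33860030/357 ≈ 94846.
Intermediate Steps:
V(L) = -L/(4*(12 + 1/(-13 + L) + 2*L²)) (V(L) = -(L + L)/(8*(1/(L - 13) + ((L² + L*L) + 12))) = -2*L/(8*(1/(-13 + L) + ((L² + L²) + 12))) = -2*L/(8*(1/(-13 + L) + (2*L² + 12))) = -2*L/(8*(1/(-13 + L) + (12 + 2*L²))) = -2*L/(8*(12 + 1/(-13 + L) + 2*L²)) = -L/(4*(12 + 1/(-13 + L) + 2*L²)))
a/V(W) = 557/(((¼)*(-21)*(13 - 1*(-21))/(-155 - 26*(-21)² + 2*(-21)³ + 12*(-21)))) = 557/(((¼)*(-21)*(13 + 21)/(-155 - 26*441 + 2*(-9261) - 252))) = 557/(((¼)*(-21)*34/(-155 - 11466 - 18522 - 252))) = 557/(((¼)*(-21)*34/(-30395))) = 557/(((¼)*(-21)*(-1/30395)*34)) = 557/(357/60790) = 557*(60790/357) = 33860030/357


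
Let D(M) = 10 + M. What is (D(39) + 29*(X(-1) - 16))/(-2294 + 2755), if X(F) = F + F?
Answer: -473/461 ≈ -1.0260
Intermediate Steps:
X(F) = 2*F
(D(39) + 29*(X(-1) - 16))/(-2294 + 2755) = ((10 + 39) + 29*(2*(-1) - 16))/(-2294 + 2755) = (49 + 29*(-2 - 16))/461 = (49 + 29*(-18))*(1/461) = (49 - 522)*(1/461) = -473*1/461 = -473/461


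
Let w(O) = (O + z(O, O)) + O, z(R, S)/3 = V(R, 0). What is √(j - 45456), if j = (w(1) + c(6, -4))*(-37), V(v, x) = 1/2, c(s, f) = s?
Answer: I*√183230/2 ≈ 214.03*I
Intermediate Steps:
V(v, x) = ½ (V(v, x) = 1*(½) = ½)
z(R, S) = 3/2 (z(R, S) = 3*(½) = 3/2)
w(O) = 3/2 + 2*O (w(O) = (O + 3/2) + O = (3/2 + O) + O = 3/2 + 2*O)
j = -703/2 (j = ((3/2 + 2*1) + 6)*(-37) = ((3/2 + 2) + 6)*(-37) = (7/2 + 6)*(-37) = (19/2)*(-37) = -703/2 ≈ -351.50)
√(j - 45456) = √(-703/2 - 45456) = √(-91615/2) = I*√183230/2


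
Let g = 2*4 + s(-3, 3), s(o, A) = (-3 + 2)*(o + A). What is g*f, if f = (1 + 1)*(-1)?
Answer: -16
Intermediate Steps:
f = -2 (f = 2*(-1) = -2)
s(o, A) = -A - o (s(o, A) = -(A + o) = -A - o)
g = 8 (g = 2*4 + (-1*3 - 1*(-3)) = 8 + (-3 + 3) = 8 + 0 = 8)
g*f = 8*(-2) = -16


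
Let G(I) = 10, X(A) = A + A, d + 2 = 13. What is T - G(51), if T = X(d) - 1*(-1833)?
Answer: 1845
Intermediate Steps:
d = 11 (d = -2 + 13 = 11)
X(A) = 2*A
T = 1855 (T = 2*11 - 1*(-1833) = 22 + 1833 = 1855)
T - G(51) = 1855 - 1*10 = 1855 - 10 = 1845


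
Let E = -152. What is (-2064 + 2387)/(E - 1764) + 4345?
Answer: 8324697/1916 ≈ 4344.8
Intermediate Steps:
(-2064 + 2387)/(E - 1764) + 4345 = (-2064 + 2387)/(-152 - 1764) + 4345 = 323/(-1916) + 4345 = 323*(-1/1916) + 4345 = -323/1916 + 4345 = 8324697/1916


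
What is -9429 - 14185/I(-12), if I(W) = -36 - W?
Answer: -212111/24 ≈ -8838.0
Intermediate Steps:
-9429 - 14185/I(-12) = -9429 - 14185/(-36 - 1*(-12)) = -9429 - 14185/(-36 + 12) = -9429 - 14185/(-24) = -9429 - 14185*(-1/24) = -9429 + 14185/24 = -212111/24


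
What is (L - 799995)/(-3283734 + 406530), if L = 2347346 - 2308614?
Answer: 761263/2877204 ≈ 0.26458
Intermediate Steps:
L = 38732
(L - 799995)/(-3283734 + 406530) = (38732 - 799995)/(-3283734 + 406530) = -761263/(-2877204) = -761263*(-1/2877204) = 761263/2877204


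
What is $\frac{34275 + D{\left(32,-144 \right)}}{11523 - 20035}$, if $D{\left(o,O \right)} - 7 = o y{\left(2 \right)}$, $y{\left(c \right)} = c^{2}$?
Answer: $- \frac{17205}{4256} \approx -4.0425$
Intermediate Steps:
$D{\left(o,O \right)} = 7 + 4 o$ ($D{\left(o,O \right)} = 7 + o 2^{2} = 7 + o 4 = 7 + 4 o$)
$\frac{34275 + D{\left(32,-144 \right)}}{11523 - 20035} = \frac{34275 + \left(7 + 4 \cdot 32\right)}{11523 - 20035} = \frac{34275 + \left(7 + 128\right)}{-8512} = \left(34275 + 135\right) \left(- \frac{1}{8512}\right) = 34410 \left(- \frac{1}{8512}\right) = - \frac{17205}{4256}$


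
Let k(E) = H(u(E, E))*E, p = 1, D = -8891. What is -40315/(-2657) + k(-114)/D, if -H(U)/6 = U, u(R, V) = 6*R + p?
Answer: 1599716669/23623387 ≈ 67.718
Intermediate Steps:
u(R, V) = 1 + 6*R (u(R, V) = 6*R + 1 = 1 + 6*R)
H(U) = -6*U
k(E) = E*(-6 - 36*E) (k(E) = (-6*(1 + 6*E))*E = (-6 - 36*E)*E = E*(-6 - 36*E))
-40315/(-2657) + k(-114)/D = -40315/(-2657) + (6*(-114)*(-1 - 6*(-114)))/(-8891) = -40315*(-1/2657) + (6*(-114)*(-1 + 684))*(-1/8891) = 40315/2657 + (6*(-114)*683)*(-1/8891) = 40315/2657 - 467172*(-1/8891) = 40315/2657 + 467172/8891 = 1599716669/23623387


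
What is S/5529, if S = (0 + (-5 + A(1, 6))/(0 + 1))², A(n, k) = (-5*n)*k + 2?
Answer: 363/1843 ≈ 0.19696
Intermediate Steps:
A(n, k) = 2 - 5*k*n (A(n, k) = -5*k*n + 2 = 2 - 5*k*n)
S = 1089 (S = (0 + (-5 + (2 - 5*6*1))/(0 + 1))² = (0 + (-5 + (2 - 30))/1)² = (0 + (-5 - 28)*1)² = (0 - 33*1)² = (0 - 33)² = (-33)² = 1089)
S/5529 = 1089/5529 = 1089*(1/5529) = 363/1843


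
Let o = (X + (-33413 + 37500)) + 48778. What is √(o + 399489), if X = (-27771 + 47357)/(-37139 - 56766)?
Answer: 4*√5087912174530/13415 ≈ 672.57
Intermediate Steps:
X = -2798/13415 (X = 19586/(-93905) = 19586*(-1/93905) = -2798/13415 ≈ -0.20857)
o = 709181177/13415 (o = (-2798/13415 + (-33413 + 37500)) + 48778 = (-2798/13415 + 4087) + 48778 = 54824307/13415 + 48778 = 709181177/13415 ≈ 52865.)
√(o + 399489) = √(709181177/13415 + 399489) = √(6068326112/13415) = 4*√5087912174530/13415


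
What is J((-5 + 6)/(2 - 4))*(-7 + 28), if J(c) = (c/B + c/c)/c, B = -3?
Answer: -49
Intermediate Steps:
J(c) = (1 - c/3)/c (J(c) = (c/(-3) + c/c)/c = (c*(-⅓) + 1)/c = (-c/3 + 1)/c = (1 - c/3)/c)
J((-5 + 6)/(2 - 4))*(-7 + 28) = ((3 - (-5 + 6)/(2 - 4))/(3*(((-5 + 6)/(2 - 4)))))*(-7 + 28) = ((3 - 1/(-2))/(3*((1/(-2)))))*21 = ((3 - (-1)/2)/(3*((1*(-½)))))*21 = ((3 - 1*(-½))/(3*(-½)))*21 = ((⅓)*(-2)*(3 + ½))*21 = ((⅓)*(-2)*(7/2))*21 = -7/3*21 = -49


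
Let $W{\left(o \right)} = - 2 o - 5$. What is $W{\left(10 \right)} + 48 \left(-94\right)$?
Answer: $-4537$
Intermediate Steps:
$W{\left(o \right)} = -5 - 2 o$
$W{\left(10 \right)} + 48 \left(-94\right) = \left(-5 - 20\right) + 48 \left(-94\right) = \left(-5 - 20\right) - 4512 = -25 - 4512 = -4537$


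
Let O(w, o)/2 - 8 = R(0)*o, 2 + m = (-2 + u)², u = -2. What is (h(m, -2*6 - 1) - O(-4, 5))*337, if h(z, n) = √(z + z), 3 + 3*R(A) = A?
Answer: -2022 + 674*√7 ≈ -238.76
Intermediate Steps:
R(A) = -1 + A/3
m = 14 (m = -2 + (-2 - 2)² = -2 + (-4)² = -2 + 16 = 14)
h(z, n) = √2*√z (h(z, n) = √(2*z) = √2*√z)
O(w, o) = 16 - 2*o (O(w, o) = 16 + 2*((-1 + (⅓)*0)*o) = 16 + 2*((-1 + 0)*o) = 16 + 2*(-o) = 16 - 2*o)
(h(m, -2*6 - 1) - O(-4, 5))*337 = (√2*√14 - (16 - 2*5))*337 = (2*√7 - (16 - 10))*337 = (2*√7 - 1*6)*337 = (2*√7 - 6)*337 = (-6 + 2*√7)*337 = -2022 + 674*√7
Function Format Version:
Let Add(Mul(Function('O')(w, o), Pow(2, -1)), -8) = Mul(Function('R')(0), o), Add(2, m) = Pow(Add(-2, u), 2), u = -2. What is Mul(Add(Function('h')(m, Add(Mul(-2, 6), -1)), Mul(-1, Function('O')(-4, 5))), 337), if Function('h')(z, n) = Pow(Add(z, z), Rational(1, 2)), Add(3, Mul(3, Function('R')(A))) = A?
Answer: Add(-2022, Mul(674, Pow(7, Rational(1, 2)))) ≈ -238.76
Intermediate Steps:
Function('R')(A) = Add(-1, Mul(Rational(1, 3), A))
m = 14 (m = Add(-2, Pow(Add(-2, -2), 2)) = Add(-2, Pow(-4, 2)) = Add(-2, 16) = 14)
Function('h')(z, n) = Mul(Pow(2, Rational(1, 2)), Pow(z, Rational(1, 2))) (Function('h')(z, n) = Pow(Mul(2, z), Rational(1, 2)) = Mul(Pow(2, Rational(1, 2)), Pow(z, Rational(1, 2))))
Function('O')(w, o) = Add(16, Mul(-2, o)) (Function('O')(w, o) = Add(16, Mul(2, Mul(Add(-1, Mul(Rational(1, 3), 0)), o))) = Add(16, Mul(2, Mul(Add(-1, 0), o))) = Add(16, Mul(2, Mul(-1, o))) = Add(16, Mul(-2, o)))
Mul(Add(Function('h')(m, Add(Mul(-2, 6), -1)), Mul(-1, Function('O')(-4, 5))), 337) = Mul(Add(Mul(Pow(2, Rational(1, 2)), Pow(14, Rational(1, 2))), Mul(-1, Add(16, Mul(-2, 5)))), 337) = Mul(Add(Mul(2, Pow(7, Rational(1, 2))), Mul(-1, Add(16, -10))), 337) = Mul(Add(Mul(2, Pow(7, Rational(1, 2))), Mul(-1, 6)), 337) = Mul(Add(Mul(2, Pow(7, Rational(1, 2))), -6), 337) = Mul(Add(-6, Mul(2, Pow(7, Rational(1, 2)))), 337) = Add(-2022, Mul(674, Pow(7, Rational(1, 2))))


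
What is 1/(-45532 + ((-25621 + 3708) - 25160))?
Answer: -1/92605 ≈ -1.0799e-5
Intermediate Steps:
1/(-45532 + ((-25621 + 3708) - 25160)) = 1/(-45532 + (-21913 - 25160)) = 1/(-45532 - 47073) = 1/(-92605) = -1/92605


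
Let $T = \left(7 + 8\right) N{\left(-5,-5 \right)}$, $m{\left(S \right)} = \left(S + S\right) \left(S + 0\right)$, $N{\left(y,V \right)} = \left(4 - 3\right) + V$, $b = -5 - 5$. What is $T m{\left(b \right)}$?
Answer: $-12000$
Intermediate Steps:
$b = -10$ ($b = -5 - 5 = -10$)
$N{\left(y,V \right)} = 1 + V$
$m{\left(S \right)} = 2 S^{2}$ ($m{\left(S \right)} = 2 S S = 2 S^{2}$)
$T = -60$ ($T = \left(7 + 8\right) \left(1 - 5\right) = 15 \left(-4\right) = -60$)
$T m{\left(b \right)} = - 60 \cdot 2 \left(-10\right)^{2} = - 60 \cdot 2 \cdot 100 = \left(-60\right) 200 = -12000$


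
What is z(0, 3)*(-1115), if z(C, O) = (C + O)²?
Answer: -10035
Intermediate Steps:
z(0, 3)*(-1115) = (0 + 3)²*(-1115) = 3²*(-1115) = 9*(-1115) = -10035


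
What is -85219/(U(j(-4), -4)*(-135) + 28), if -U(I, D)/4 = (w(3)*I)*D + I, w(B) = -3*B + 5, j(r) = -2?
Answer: 85219/18332 ≈ 4.6486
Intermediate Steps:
w(B) = 5 - 3*B
U(I, D) = -4*I + 16*D*I (U(I, D) = -4*(((5 - 3*3)*I)*D + I) = -4*(((5 - 9)*I)*D + I) = -4*((-4*I)*D + I) = -4*(-4*D*I + I) = -4*(I - 4*D*I) = -4*I + 16*D*I)
-85219/(U(j(-4), -4)*(-135) + 28) = -85219/((4*(-2)*(-1 + 4*(-4)))*(-135) + 28) = -85219/((4*(-2)*(-1 - 16))*(-135) + 28) = -85219/((4*(-2)*(-17))*(-135) + 28) = -85219/(136*(-135) + 28) = -85219/(-18360 + 28) = -85219/(-18332) = -85219*(-1/18332) = 85219/18332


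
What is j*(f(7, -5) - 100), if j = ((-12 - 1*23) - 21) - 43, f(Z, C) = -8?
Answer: 10692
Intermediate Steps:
j = -99 (j = ((-12 - 23) - 21) - 43 = (-35 - 21) - 43 = -56 - 43 = -99)
j*(f(7, -5) - 100) = -99*(-8 - 100) = -99*(-108) = 10692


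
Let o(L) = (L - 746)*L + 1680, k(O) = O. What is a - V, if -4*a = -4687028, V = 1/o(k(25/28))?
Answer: 932185421781/795545 ≈ 1.1718e+6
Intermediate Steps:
o(L) = 1680 + L*(-746 + L) (o(L) = (-746 + L)*L + 1680 = L*(-746 + L) + 1680 = 1680 + L*(-746 + L))
V = 784/795545 (V = 1/(1680 + (25/28)² - 18650/28) = 1/(1680 + (25*(1/28))² - 18650/28) = 1/(1680 + (25/28)² - 746*25/28) = 1/(1680 + 625/784 - 9325/14) = 1/(795545/784) = 784/795545 ≈ 0.00098549)
a = 1171757 (a = -¼*(-4687028) = 1171757)
a - V = 1171757 - 1*784/795545 = 1171757 - 784/795545 = 932185421781/795545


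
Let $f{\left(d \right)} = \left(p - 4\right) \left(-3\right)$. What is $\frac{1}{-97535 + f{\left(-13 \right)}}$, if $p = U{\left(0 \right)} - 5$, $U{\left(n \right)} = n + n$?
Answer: $- \frac{1}{97508} \approx -1.0256 \cdot 10^{-5}$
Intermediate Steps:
$U{\left(n \right)} = 2 n$
$p = -5$ ($p = 2 \cdot 0 - 5 = 0 - 5 = -5$)
$f{\left(d \right)} = 27$ ($f{\left(d \right)} = \left(-5 - 4\right) \left(-3\right) = \left(-9\right) \left(-3\right) = 27$)
$\frac{1}{-97535 + f{\left(-13 \right)}} = \frac{1}{-97535 + 27} = \frac{1}{-97508} = - \frac{1}{97508}$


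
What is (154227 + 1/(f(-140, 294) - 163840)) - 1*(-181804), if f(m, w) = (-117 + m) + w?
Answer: 55042885892/163803 ≈ 3.3603e+5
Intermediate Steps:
f(m, w) = -117 + m + w
(154227 + 1/(f(-140, 294) - 163840)) - 1*(-181804) = (154227 + 1/((-117 - 140 + 294) - 163840)) - 1*(-181804) = (154227 + 1/(37 - 163840)) + 181804 = (154227 + 1/(-163803)) + 181804 = (154227 - 1/163803) + 181804 = 25262845280/163803 + 181804 = 55042885892/163803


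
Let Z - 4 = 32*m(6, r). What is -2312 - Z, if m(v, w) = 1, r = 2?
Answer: -2348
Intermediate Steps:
Z = 36 (Z = 4 + 32*1 = 4 + 32 = 36)
-2312 - Z = -2312 - 1*36 = -2312 - 36 = -2348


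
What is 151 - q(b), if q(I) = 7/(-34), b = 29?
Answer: 5141/34 ≈ 151.21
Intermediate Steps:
q(I) = -7/34 (q(I) = 7*(-1/34) = -7/34)
151 - q(b) = 151 - 1*(-7/34) = 151 + 7/34 = 5141/34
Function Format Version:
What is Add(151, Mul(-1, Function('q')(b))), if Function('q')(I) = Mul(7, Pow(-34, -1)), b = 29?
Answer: Rational(5141, 34) ≈ 151.21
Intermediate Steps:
Function('q')(I) = Rational(-7, 34) (Function('q')(I) = Mul(7, Rational(-1, 34)) = Rational(-7, 34))
Add(151, Mul(-1, Function('q')(b))) = Add(151, Mul(-1, Rational(-7, 34))) = Add(151, Rational(7, 34)) = Rational(5141, 34)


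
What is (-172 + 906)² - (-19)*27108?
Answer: 1053808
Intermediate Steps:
(-172 + 906)² - (-19)*27108 = 734² - 1*(-515052) = 538756 + 515052 = 1053808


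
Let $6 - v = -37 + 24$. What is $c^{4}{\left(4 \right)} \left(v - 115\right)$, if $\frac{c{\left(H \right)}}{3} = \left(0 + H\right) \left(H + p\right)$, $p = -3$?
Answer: $-1990656$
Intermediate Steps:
$v = 19$ ($v = 6 - \left(-37 + 24\right) = 6 - -13 = 6 + 13 = 19$)
$c{\left(H \right)} = 3 H \left(-3 + H\right)$ ($c{\left(H \right)} = 3 \left(0 + H\right) \left(H - 3\right) = 3 H \left(-3 + H\right)$)
$c^{4}{\left(4 \right)} \left(v - 115\right) = \left(3 \cdot 4 \left(-3 + 4\right)\right)^{4} \left(19 - 115\right) = \left(3 \cdot 4 \cdot 1\right)^{4} \left(-96\right) = 12^{4} \left(-96\right) = 20736 \left(-96\right) = -1990656$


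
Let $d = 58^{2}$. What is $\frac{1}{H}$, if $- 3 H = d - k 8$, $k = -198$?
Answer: $- \frac{3}{4948} \approx -0.00060631$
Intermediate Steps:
$d = 3364$
$H = - \frac{4948}{3}$ ($H = - \frac{3364 - \left(-198\right) 8}{3} = - \frac{3364 - -1584}{3} = - \frac{3364 + 1584}{3} = \left(- \frac{1}{3}\right) 4948 = - \frac{4948}{3} \approx -1649.3$)
$\frac{1}{H} = \frac{1}{- \frac{4948}{3}} = - \frac{3}{4948}$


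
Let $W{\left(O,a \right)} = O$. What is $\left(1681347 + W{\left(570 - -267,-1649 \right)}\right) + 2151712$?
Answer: $3833896$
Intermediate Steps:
$\left(1681347 + W{\left(570 - -267,-1649 \right)}\right) + 2151712 = \left(1681347 + \left(570 - -267\right)\right) + 2151712 = \left(1681347 + \left(570 + 267\right)\right) + 2151712 = \left(1681347 + 837\right) + 2151712 = 1682184 + 2151712 = 3833896$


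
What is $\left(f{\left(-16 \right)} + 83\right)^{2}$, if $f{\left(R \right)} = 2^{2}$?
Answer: $7569$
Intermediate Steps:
$f{\left(R \right)} = 4$
$\left(f{\left(-16 \right)} + 83\right)^{2} = \left(4 + 83\right)^{2} = 87^{2} = 7569$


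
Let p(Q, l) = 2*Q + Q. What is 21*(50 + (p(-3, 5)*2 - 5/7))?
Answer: 657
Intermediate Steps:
p(Q, l) = 3*Q
21*(50 + (p(-3, 5)*2 - 5/7)) = 21*(50 + ((3*(-3))*2 - 5/7)) = 21*(50 + (-9*2 - 5*⅐)) = 21*(50 + (-18 - 5/7)) = 21*(50 - 131/7) = 21*(219/7) = 657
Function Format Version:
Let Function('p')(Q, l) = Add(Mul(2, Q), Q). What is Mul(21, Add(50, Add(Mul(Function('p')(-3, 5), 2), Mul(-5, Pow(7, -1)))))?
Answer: 657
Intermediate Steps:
Function('p')(Q, l) = Mul(3, Q)
Mul(21, Add(50, Add(Mul(Function('p')(-3, 5), 2), Mul(-5, Pow(7, -1))))) = Mul(21, Add(50, Add(Mul(Mul(3, -3), 2), Mul(-5, Pow(7, -1))))) = Mul(21, Add(50, Add(Mul(-9, 2), Mul(-5, Rational(1, 7))))) = Mul(21, Add(50, Add(-18, Rational(-5, 7)))) = Mul(21, Add(50, Rational(-131, 7))) = Mul(21, Rational(219, 7)) = 657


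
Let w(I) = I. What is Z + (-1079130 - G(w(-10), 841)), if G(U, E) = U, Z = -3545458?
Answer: -4624578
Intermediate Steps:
Z + (-1079130 - G(w(-10), 841)) = -3545458 + (-1079130 - 1*(-10)) = -3545458 + (-1079130 + 10) = -3545458 - 1079120 = -4624578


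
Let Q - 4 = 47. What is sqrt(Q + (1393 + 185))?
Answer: 3*sqrt(181) ≈ 40.361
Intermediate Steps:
Q = 51 (Q = 4 + 47 = 51)
sqrt(Q + (1393 + 185)) = sqrt(51 + (1393 + 185)) = sqrt(51 + 1578) = sqrt(1629) = 3*sqrt(181)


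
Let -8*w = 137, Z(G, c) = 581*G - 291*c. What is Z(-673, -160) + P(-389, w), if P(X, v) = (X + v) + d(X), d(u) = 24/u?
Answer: -1073201789/3112 ≈ -3.4486e+5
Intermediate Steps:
Z(G, c) = -291*c + 581*G
w = -137/8 (w = -⅛*137 = -137/8 ≈ -17.125)
P(X, v) = X + v + 24/X (P(X, v) = (X + v) + 24/X = X + v + 24/X)
Z(-673, -160) + P(-389, w) = (-291*(-160) + 581*(-673)) + (-389 - 137/8 + 24/(-389)) = (46560 - 391013) + (-389 - 137/8 + 24*(-1/389)) = -344453 + (-389 - 137/8 - 24/389) = -344453 - 1264053/3112 = -1073201789/3112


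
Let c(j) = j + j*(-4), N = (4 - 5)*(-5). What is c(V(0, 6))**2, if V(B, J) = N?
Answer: 225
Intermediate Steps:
N = 5 (N = -1*(-5) = 5)
V(B, J) = 5
c(j) = -3*j (c(j) = j - 4*j = -3*j)
c(V(0, 6))**2 = (-3*5)**2 = (-15)**2 = 225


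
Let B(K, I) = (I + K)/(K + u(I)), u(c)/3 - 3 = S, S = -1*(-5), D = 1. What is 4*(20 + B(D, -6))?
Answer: 396/5 ≈ 79.200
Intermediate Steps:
S = 5
u(c) = 24 (u(c) = 9 + 3*5 = 9 + 15 = 24)
B(K, I) = (I + K)/(24 + K) (B(K, I) = (I + K)/(K + 24) = (I + K)/(24 + K))
4*(20 + B(D, -6)) = 4*(20 + (-6 + 1)/(24 + 1)) = 4*(20 - 5/25) = 4*(20 + (1/25)*(-5)) = 4*(20 - ⅕) = 4*(99/5) = 396/5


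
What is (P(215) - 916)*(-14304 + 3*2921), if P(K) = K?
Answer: 3884241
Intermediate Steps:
(P(215) - 916)*(-14304 + 3*2921) = (215 - 916)*(-14304 + 3*2921) = -701*(-14304 + 8763) = -701*(-5541) = 3884241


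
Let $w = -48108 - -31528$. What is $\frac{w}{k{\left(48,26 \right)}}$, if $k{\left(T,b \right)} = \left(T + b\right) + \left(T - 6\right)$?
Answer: $- \frac{4145}{29} \approx -142.93$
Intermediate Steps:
$w = -16580$ ($w = -48108 + 31528 = -16580$)
$k{\left(T,b \right)} = -6 + b + 2 T$ ($k{\left(T,b \right)} = \left(T + b\right) + \left(-6 + T\right) = -6 + b + 2 T$)
$\frac{w}{k{\left(48,26 \right)}} = - \frac{16580}{-6 + 26 + 2 \cdot 48} = - \frac{16580}{-6 + 26 + 96} = - \frac{16580}{116} = \left(-16580\right) \frac{1}{116} = - \frac{4145}{29}$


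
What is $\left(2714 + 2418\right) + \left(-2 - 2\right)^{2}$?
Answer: $5148$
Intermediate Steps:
$\left(2714 + 2418\right) + \left(-2 - 2\right)^{2} = 5132 + \left(-4\right)^{2} = 5132 + 16 = 5148$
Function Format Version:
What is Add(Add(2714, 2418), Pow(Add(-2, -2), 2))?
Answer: 5148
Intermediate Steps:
Add(Add(2714, 2418), Pow(Add(-2, -2), 2)) = Add(5132, Pow(-4, 2)) = Add(5132, 16) = 5148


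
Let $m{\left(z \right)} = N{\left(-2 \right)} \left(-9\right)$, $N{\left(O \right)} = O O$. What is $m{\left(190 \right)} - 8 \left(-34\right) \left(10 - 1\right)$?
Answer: $2412$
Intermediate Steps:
$N{\left(O \right)} = O^{2}$
$m{\left(z \right)} = -36$ ($m{\left(z \right)} = \left(-2\right)^{2} \left(-9\right) = 4 \left(-9\right) = -36$)
$m{\left(190 \right)} - 8 \left(-34\right) \left(10 - 1\right) = -36 - 8 \left(-34\right) \left(10 - 1\right) = -36 - - 272 \left(10 - 1\right) = -36 - \left(-272\right) 9 = -36 - -2448 = -36 + 2448 = 2412$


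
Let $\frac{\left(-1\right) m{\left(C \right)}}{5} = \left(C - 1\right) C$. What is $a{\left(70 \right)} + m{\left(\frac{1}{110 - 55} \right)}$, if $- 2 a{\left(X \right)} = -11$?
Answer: $\frac{6763}{1210} \approx 5.5893$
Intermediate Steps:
$a{\left(X \right)} = \frac{11}{2}$ ($a{\left(X \right)} = \left(- \frac{1}{2}\right) \left(-11\right) = \frac{11}{2}$)
$m{\left(C \right)} = - 5 C \left(-1 + C\right)$ ($m{\left(C \right)} = - 5 \left(C - 1\right) C = - 5 \left(-1 + C\right) C = - 5 C \left(-1 + C\right)$)
$a{\left(70 \right)} + m{\left(\frac{1}{110 - 55} \right)} = \frac{11}{2} + \frac{5 \left(1 - \frac{1}{110 - 55}\right)}{110 - 55} = \frac{11}{2} + \frac{5 \left(1 - \frac{1}{55}\right)}{55} = \frac{11}{2} + 5 \cdot \frac{1}{55} \left(1 - \frac{1}{55}\right) = \frac{11}{2} + 5 \cdot \frac{1}{55} \cdot \frac{54}{55} = \frac{11}{2} + \frac{54}{605} = \frac{6763}{1210}$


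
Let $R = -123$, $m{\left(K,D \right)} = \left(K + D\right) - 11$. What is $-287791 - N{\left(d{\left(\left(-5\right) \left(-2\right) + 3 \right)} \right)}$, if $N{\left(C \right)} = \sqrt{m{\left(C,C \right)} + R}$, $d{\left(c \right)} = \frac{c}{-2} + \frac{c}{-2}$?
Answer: $-287791 - 4 i \sqrt{10} \approx -2.8779 \cdot 10^{5} - 12.649 i$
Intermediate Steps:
$d{\left(c \right)} = - c$ ($d{\left(c \right)} = c \left(- \frac{1}{2}\right) + c \left(- \frac{1}{2}\right) = - \frac{c}{2} - \frac{c}{2} = - c$)
$m{\left(K,D \right)} = -11 + D + K$ ($m{\left(K,D \right)} = \left(D + K\right) - 11 = -11 + D + K$)
$N{\left(C \right)} = \sqrt{-134 + 2 C}$ ($N{\left(C \right)} = \sqrt{\left(-11 + C + C\right) - 123} = \sqrt{\left(-11 + 2 C\right) - 123} = \sqrt{-134 + 2 C}$)
$-287791 - N{\left(d{\left(\left(-5\right) \left(-2\right) + 3 \right)} \right)} = -287791 - \sqrt{-134 + 2 \left(- (\left(-5\right) \left(-2\right) + 3)\right)} = -287791 - \sqrt{-134 + 2 \left(- (10 + 3)\right)} = -287791 - \sqrt{-134 + 2 \left(\left(-1\right) 13\right)} = -287791 - \sqrt{-134 + 2 \left(-13\right)} = -287791 - \sqrt{-134 - 26} = -287791 - \sqrt{-160} = -287791 - 4 i \sqrt{10}$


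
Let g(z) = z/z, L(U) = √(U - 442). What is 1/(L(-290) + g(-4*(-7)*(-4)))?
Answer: 1/733 - 2*I*√183/733 ≈ 0.0013643 - 0.036911*I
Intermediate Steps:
L(U) = √(-442 + U)
g(z) = 1
1/(L(-290) + g(-4*(-7)*(-4))) = 1/(√(-442 - 290) + 1) = 1/(√(-732) + 1) = 1/(2*I*√183 + 1) = 1/(1 + 2*I*√183)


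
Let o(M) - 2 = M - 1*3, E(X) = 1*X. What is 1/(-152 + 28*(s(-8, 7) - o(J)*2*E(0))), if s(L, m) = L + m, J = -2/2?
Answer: -1/180 ≈ -0.0055556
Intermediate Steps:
J = -1 (J = -2*½ = -1)
E(X) = X
o(M) = -1 + M (o(M) = 2 + (M - 1*3) = 2 + (M - 3) = 2 + (-3 + M) = -1 + M)
1/(-152 + 28*(s(-8, 7) - o(J)*2*E(0))) = 1/(-152 + 28*((-8 + 7) - (-1 - 1)*2*0)) = 1/(-152 + 28*(-1 - (-2*2)*0)) = 1/(-152 + 28*(-1 - (-4)*0)) = 1/(-152 + 28*(-1 - 1*0)) = 1/(-152 + 28*(-1 + 0)) = 1/(-152 + 28*(-1)) = 1/(-152 - 28) = 1/(-180) = -1/180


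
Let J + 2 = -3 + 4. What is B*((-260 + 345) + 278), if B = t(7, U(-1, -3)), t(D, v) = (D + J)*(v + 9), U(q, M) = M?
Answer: 13068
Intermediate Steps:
J = -1 (J = -2 + (-3 + 4) = -2 + 1 = -1)
t(D, v) = (-1 + D)*(9 + v) (t(D, v) = (D - 1)*(v + 9) = (-1 + D)*(9 + v))
B = 36 (B = -9 - 1*(-3) + 9*7 + 7*(-3) = -9 + 3 + 63 - 21 = 36)
B*((-260 + 345) + 278) = 36*((-260 + 345) + 278) = 36*(85 + 278) = 36*363 = 13068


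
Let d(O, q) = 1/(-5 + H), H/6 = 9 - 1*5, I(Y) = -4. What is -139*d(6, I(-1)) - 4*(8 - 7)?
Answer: -215/19 ≈ -11.316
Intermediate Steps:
H = 24 (H = 6*(9 - 1*5) = 6*(9 - 5) = 6*4 = 24)
d(O, q) = 1/19 (d(O, q) = 1/(-5 + 24) = 1/19)
-139*d(6, I(-1)) - 4*(8 - 7) = -139*1/19 - 4*(8 - 7) = -139/19 - 4*1 = -139/19 - 4 = -215/19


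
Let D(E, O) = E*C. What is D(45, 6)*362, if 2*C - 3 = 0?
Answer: 24435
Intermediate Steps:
C = 3/2 (C = 3/2 + (½)*0 = 3/2 + 0 = 3/2 ≈ 1.5000)
D(E, O) = 3*E/2 (D(E, O) = E*(3/2) = 3*E/2)
D(45, 6)*362 = ((3/2)*45)*362 = (135/2)*362 = 24435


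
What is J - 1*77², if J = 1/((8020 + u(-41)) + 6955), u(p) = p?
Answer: -88543685/14934 ≈ -5929.0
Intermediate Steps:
J = 1/14934 (J = 1/((8020 - 41) + 6955) = 1/(7979 + 6955) = 1/14934 ≈ 6.6961e-5)
J - 1*77² = 1/14934 - 1*77² = 1/14934 - 1*5929 = 1/14934 - 5929 = -88543685/14934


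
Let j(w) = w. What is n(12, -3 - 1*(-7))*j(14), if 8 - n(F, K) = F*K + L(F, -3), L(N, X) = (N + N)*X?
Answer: 448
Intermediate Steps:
L(N, X) = 2*N*X (L(N, X) = (2*N)*X = 2*N*X)
n(F, K) = 8 + 6*F - F*K (n(F, K) = 8 - (F*K + 2*F*(-3)) = 8 - (F*K - 6*F) = 8 - (-6*F + F*K) = 8 + (6*F - F*K) = 8 + 6*F - F*K)
n(12, -3 - 1*(-7))*j(14) = (8 + 6*12 - 1*12*(-3 - 1*(-7)))*14 = (8 + 72 - 1*12*(-3 + 7))*14 = (8 + 72 - 1*12*4)*14 = (8 + 72 - 48)*14 = 32*14 = 448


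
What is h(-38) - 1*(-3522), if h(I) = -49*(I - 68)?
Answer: 8716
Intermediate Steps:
h(I) = 3332 - 49*I (h(I) = -49*(-68 + I) = 3332 - 49*I)
h(-38) - 1*(-3522) = (3332 - 49*(-38)) - 1*(-3522) = (3332 + 1862) + 3522 = 5194 + 3522 = 8716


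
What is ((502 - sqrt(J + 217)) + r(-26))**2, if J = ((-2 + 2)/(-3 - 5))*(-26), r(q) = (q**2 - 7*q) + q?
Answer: (-1334 + sqrt(217))**2 ≈ 1.7405e+6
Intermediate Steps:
r(q) = q**2 - 6*q
J = 0 (J = (0/(-8))*(-26) = (0*(-1/8))*(-26) = 0*(-26) = 0)
((502 - sqrt(J + 217)) + r(-26))**2 = ((502 - sqrt(0 + 217)) - 26*(-6 - 26))**2 = ((502 - sqrt(217)) - 26*(-32))**2 = ((502 - sqrt(217)) + 832)**2 = (1334 - sqrt(217))**2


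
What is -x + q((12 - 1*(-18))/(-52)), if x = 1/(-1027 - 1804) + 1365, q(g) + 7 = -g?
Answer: -100944941/73606 ≈ -1371.4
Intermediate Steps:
q(g) = -7 - g
x = 3864314/2831 (x = 1/(-2831) + 1365 = -1/2831 + 1365 = 3864314/2831 ≈ 1365.0)
-x + q((12 - 1*(-18))/(-52)) = -1*3864314/2831 + (-7 - (12 - 1*(-18))/(-52)) = -3864314/2831 + (-7 - (12 + 18)*(-1)/52) = -3864314/2831 + (-7 - 30*(-1)/52) = -3864314/2831 + (-7 - 1*(-15/26)) = -3864314/2831 + (-7 + 15/26) = -3864314/2831 - 167/26 = -100944941/73606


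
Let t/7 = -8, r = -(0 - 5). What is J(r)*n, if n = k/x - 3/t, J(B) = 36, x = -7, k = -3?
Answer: 243/14 ≈ 17.357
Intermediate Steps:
r = 5 (r = -1*(-5) = 5)
t = -56 (t = 7*(-8) = -56)
n = 27/56 (n = -3/(-7) - 3/(-56) = -3*(-1/7) - 3*(-1/56) = 3/7 + 3/56 = 27/56 ≈ 0.48214)
J(r)*n = 36*(27/56) = 243/14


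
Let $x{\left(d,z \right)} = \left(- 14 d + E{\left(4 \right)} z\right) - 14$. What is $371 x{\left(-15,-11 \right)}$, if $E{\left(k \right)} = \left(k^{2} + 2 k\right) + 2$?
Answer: $-33390$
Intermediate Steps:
$E{\left(k \right)} = 2 + k^{2} + 2 k$
$x{\left(d,z \right)} = -14 - 14 d + 26 z$ ($x{\left(d,z \right)} = \left(- 14 d + \left(2 + 4^{2} + 2 \cdot 4\right) z\right) - 14 = \left(- 14 d + \left(2 + 16 + 8\right) z\right) - 14 = \left(- 14 d + 26 z\right) - 14 = -14 - 14 d + 26 z$)
$371 x{\left(-15,-11 \right)} = 371 \left(-14 - -210 + 26 \left(-11\right)\right) = 371 \left(-14 + 210 - 286\right) = 371 \left(-90\right) = -33390$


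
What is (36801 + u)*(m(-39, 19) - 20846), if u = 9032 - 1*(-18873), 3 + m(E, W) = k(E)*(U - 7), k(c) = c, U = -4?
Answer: -1321296520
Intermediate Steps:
m(E, W) = -3 - 11*E (m(E, W) = -3 + E*(-4 - 7) = -3 + E*(-11) = -3 - 11*E)
u = 27905 (u = 9032 + 18873 = 27905)
(36801 + u)*(m(-39, 19) - 20846) = (36801 + 27905)*((-3 - 11*(-39)) - 20846) = 64706*((-3 + 429) - 20846) = 64706*(426 - 20846) = 64706*(-20420) = -1321296520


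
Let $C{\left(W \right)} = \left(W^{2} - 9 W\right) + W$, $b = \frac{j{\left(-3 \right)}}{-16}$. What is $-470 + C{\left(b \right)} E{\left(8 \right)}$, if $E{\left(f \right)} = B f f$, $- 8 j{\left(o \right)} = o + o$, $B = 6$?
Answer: $- \frac{10405}{32} \approx -325.16$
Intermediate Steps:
$j{\left(o \right)} = - \frac{o}{4}$ ($j{\left(o \right)} = - \frac{o + o}{8} = - \frac{2 o}{8} = - \frac{o}{4}$)
$E{\left(f \right)} = 6 f^{2}$ ($E{\left(f \right)} = 6 f f = 6 f^{2}$)
$b = - \frac{3}{64}$ ($b = \frac{\left(- \frac{1}{4}\right) \left(-3\right)}{-16} = \frac{3}{4} \left(- \frac{1}{16}\right) = - \frac{3}{64} \approx -0.046875$)
$C{\left(W \right)} = W^{2} - 8 W$
$-470 + C{\left(b \right)} E{\left(8 \right)} = -470 + - \frac{3 \left(-8 - \frac{3}{64}\right)}{64} \cdot 6 \cdot 8^{2} = -470 + \left(- \frac{3}{64}\right) \left(- \frac{515}{64}\right) 6 \cdot 64 = -470 + \frac{1545}{4096} \cdot 384 = -470 + \frac{4635}{32} = - \frac{10405}{32}$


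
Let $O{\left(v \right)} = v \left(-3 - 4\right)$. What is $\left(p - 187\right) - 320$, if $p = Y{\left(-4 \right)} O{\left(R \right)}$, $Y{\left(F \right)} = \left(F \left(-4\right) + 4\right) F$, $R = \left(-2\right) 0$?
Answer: $-507$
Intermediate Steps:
$R = 0$
$O{\left(v \right)} = - 7 v$ ($O{\left(v \right)} = v \left(-7\right) = - 7 v$)
$Y{\left(F \right)} = F \left(4 - 4 F\right)$ ($Y{\left(F \right)} = \left(- 4 F + 4\right) F = \left(4 - 4 F\right) F = F \left(4 - 4 F\right)$)
$p = 0$ ($p = 4 \left(-4\right) \left(1 - -4\right) \left(\left(-7\right) 0\right) = 4 \left(-4\right) \left(1 + 4\right) 0 = 4 \left(-4\right) 5 \cdot 0 = \left(-80\right) 0 = 0$)
$\left(p - 187\right) - 320 = \left(0 - 187\right) - 320 = -187 - 320 = -507$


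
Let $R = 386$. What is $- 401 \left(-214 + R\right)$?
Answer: $-68972$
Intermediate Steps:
$- 401 \left(-214 + R\right) = - 401 \left(-214 + 386\right) = \left(-401\right) 172 = -68972$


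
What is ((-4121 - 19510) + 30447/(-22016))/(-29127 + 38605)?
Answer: -520290543/208667648 ≈ -2.4934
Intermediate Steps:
((-4121 - 19510) + 30447/(-22016))/(-29127 + 38605) = (-23631 + 30447*(-1/22016))/9478 = (-23631 - 30447/22016)*(1/9478) = -520290543/22016*1/9478 = -520290543/208667648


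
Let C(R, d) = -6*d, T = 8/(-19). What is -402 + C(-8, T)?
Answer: -7590/19 ≈ -399.47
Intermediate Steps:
T = -8/19 (T = 8*(-1/19) = -8/19 ≈ -0.42105)
-402 + C(-8, T) = -402 - 6*(-8/19) = -402 + 48/19 = -7590/19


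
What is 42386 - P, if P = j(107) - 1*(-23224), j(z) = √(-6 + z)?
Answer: 19162 - √101 ≈ 19152.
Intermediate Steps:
P = 23224 + √101 (P = √(-6 + 107) - 1*(-23224) = √101 + 23224 = 23224 + √101 ≈ 23234.)
42386 - P = 42386 - (23224 + √101) = 42386 + (-23224 - √101) = 19162 - √101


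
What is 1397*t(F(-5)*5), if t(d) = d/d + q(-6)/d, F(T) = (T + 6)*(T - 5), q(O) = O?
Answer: 39116/25 ≈ 1564.6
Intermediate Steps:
F(T) = (-5 + T)*(6 + T) (F(T) = (6 + T)*(-5 + T) = (-5 + T)*(6 + T))
t(d) = 1 - 6/d (t(d) = d/d - 6/d = 1 - 6/d)
1397*t(F(-5)*5) = 1397*((-6 + (-30 - 5 + (-5)²)*5)/(((-30 - 5 + (-5)²)*5))) = 1397*((-6 + (-30 - 5 + 25)*5)/(((-30 - 5 + 25)*5))) = 1397*((-6 - 10*5)/((-10*5))) = 1397*((-6 - 50)/(-50)) = 1397*(-1/50*(-56)) = 1397*(28/25) = 39116/25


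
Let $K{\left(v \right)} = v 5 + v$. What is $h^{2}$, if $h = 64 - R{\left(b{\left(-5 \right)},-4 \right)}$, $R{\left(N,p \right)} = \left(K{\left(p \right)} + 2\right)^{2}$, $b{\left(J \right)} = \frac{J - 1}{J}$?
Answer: $176400$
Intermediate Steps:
$b{\left(J \right)} = \frac{-1 + J}{J}$
$K{\left(v \right)} = 6 v$ ($K{\left(v \right)} = 5 v + v = 6 v$)
$R{\left(N,p \right)} = \left(2 + 6 p\right)^{2}$ ($R{\left(N,p \right)} = \left(6 p + 2\right)^{2} = \left(2 + 6 p\right)^{2}$)
$h = -420$ ($h = 64 - 4 \left(1 + 3 \left(-4\right)\right)^{2} = 64 - 4 \left(1 - 12\right)^{2} = 64 - 4 \left(-11\right)^{2} = 64 - 4 \cdot 121 = 64 - 484 = -420$)
$h^{2} = \left(-420\right)^{2} = 176400$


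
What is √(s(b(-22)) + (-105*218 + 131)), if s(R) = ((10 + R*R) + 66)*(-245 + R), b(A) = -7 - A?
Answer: 3*I*√10221 ≈ 303.3*I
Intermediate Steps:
s(R) = (-245 + R)*(76 + R²) (s(R) = ((10 + R²) + 66)*(-245 + R) = (76 + R²)*(-245 + R) = (-245 + R)*(76 + R²))
√(s(b(-22)) + (-105*218 + 131)) = √((-18620 + (-7 - 1*(-22))³ - 245*(-7 - 1*(-22))² + 76*(-7 - 1*(-22))) + (-105*218 + 131)) = √((-18620 + (-7 + 22)³ - 245*(-7 + 22)² + 76*(-7 + 22)) + (-22890 + 131)) = √((-18620 + 15³ - 245*15² + 76*15) - 22759) = √((-18620 + 3375 - 245*225 + 1140) - 22759) = √((-18620 + 3375 - 55125 + 1140) - 22759) = √(-69230 - 22759) = √(-91989) = 3*I*√10221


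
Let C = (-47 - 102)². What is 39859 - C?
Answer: 17658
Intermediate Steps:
C = 22201 (C = (-149)² = 22201)
39859 - C = 39859 - 1*22201 = 39859 - 22201 = 17658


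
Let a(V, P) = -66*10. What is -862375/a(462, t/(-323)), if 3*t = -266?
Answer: 172475/132 ≈ 1306.6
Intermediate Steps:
t = -266/3 (t = (⅓)*(-266) = -266/3 ≈ -88.667)
a(V, P) = -660
-862375/a(462, t/(-323)) = -862375/(-660) = -862375*(-1/660) = 172475/132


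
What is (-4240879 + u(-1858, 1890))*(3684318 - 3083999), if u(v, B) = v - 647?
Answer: -2547384039496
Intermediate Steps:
u(v, B) = -647 + v
(-4240879 + u(-1858, 1890))*(3684318 - 3083999) = (-4240879 + (-647 - 1858))*(3684318 - 3083999) = (-4240879 - 2505)*600319 = -4243384*600319 = -2547384039496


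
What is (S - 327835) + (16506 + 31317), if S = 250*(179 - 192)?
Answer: -283262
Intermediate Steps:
S = -3250 (S = 250*(-13) = -3250)
(S - 327835) + (16506 + 31317) = (-3250 - 327835) + (16506 + 31317) = -331085 + 47823 = -283262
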